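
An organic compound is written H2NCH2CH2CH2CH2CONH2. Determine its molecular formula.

C5H12N2O

Atom tally by fragment:
  H2NCH2 → C:1 H:4 N:1
  CH2 → C:1 H:2
  CH2 → C:1 H:2
  CH2CONH2 → C:2 H:4 O:1 N:1
Element totals:
  C: 5
  H: 12
  N: 2
  O: 1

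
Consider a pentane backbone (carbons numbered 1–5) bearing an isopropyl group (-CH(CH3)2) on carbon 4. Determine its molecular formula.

Atom tally by fragment:
  CH3 → C:1 H:3
  CH2 → C:1 H:2
  CH2 → C:1 H:2
  CH(CH(CH3)2) → C:4 H:8
  CH3 → C:1 H:3
Element totals:
  C: 8
  H: 18

C8H18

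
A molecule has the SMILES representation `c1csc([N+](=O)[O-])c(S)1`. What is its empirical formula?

Atom tally by fragment:
  thiophene ring core → C:4 H:4 S:1
  (− 2 ring H displaced by substituents)
  + NO2 → N:1 O:2
  + SH → S:1 H:1
Element totals:
  C: 4
  H: 3
  N: 1
  O: 2
  S: 2
Molecular formula: C4H3NO2S2.
gcd of subscripts (4, 3, 1, 2, 2) = 1, so the empirical formula equals the molecular formula.

C4H3NO2S2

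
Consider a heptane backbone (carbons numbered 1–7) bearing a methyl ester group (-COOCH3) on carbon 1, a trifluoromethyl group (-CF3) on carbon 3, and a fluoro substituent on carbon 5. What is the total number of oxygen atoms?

2

Atom tally by fragment:
  CH3OOCCH2 → C:3 H:5 O:2
  CH2 → C:1 H:2
  CH(CF3) → C:2 H:1 F:3
  CH2 → C:1 H:2
  CH(F) → C:1 H:1 F:1
  CH2 → C:1 H:2
  CH3 → C:1 H:3
Element totals:
  C: 10
  H: 16
  F: 4
  O: 2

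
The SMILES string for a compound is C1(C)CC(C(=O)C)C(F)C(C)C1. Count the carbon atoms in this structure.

10

Atom tally by fragment:
  cyclohexane ring core → C:6 H:12
  (− 4 ring H displaced by substituents)
  + CH3 → C:1 H:3
  + COCH3 → C:2 H:3 O:1
  + F → F:1
  + CH3 → C:1 H:3
Element totals:
  C: 10
  H: 17
  F: 1
  O: 1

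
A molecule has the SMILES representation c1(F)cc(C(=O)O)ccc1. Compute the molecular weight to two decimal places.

140.11 g/mol

Atom tally by fragment:
  benzene ring core → C:6 H:6
  (− 2 ring H displaced by substituents)
  + F → F:1
  + COOH → C:1 H:1 O:2
Element totals:
  C: 7
  H: 5
  F: 1
  O: 2
Molecular formula: C7H5FO2.
  M = 7(12.011) + 5(1.008) + 18.998 + 2(15.999)
    = 84.077 + 5.040 + 18.998 + 31.998 = 140.113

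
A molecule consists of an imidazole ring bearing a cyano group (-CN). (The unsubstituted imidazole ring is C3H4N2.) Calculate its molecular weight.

93.09 g/mol

Atom tally by fragment:
  imidazole ring core → C:3 H:4 N:2
  (− 1 ring H displaced by substituents)
  + CN → C:1 N:1
Element totals:
  C: 4
  H: 3
  N: 3
Molecular formula: C4H3N3.
  M = 4(12.011) + 3(1.008) + 3(14.007)
    = 48.044 + 3.024 + 42.021 = 93.089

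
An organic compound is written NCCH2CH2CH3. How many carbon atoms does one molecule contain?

Atom tally by fragment:
  NCCH2 → C:2 H:2 N:1
  CH2 → C:1 H:2
  CH3 → C:1 H:3
Element totals:
  C: 4
  H: 7
  N: 1

4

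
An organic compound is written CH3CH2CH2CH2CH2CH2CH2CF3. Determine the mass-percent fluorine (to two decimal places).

Element totals:
  C: 8
  H: 15
  F: 3
Molecular formula: C8H15F3.
Molar mass = 168.202 g/mol.
Mass from F: 3 × 18.998 = 56.994 g/mol.
%F = 56.994 / 168.202 × 100 = 33.88%.

33.88%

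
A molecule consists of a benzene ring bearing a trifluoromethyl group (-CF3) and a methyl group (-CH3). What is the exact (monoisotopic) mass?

Atom tally by fragment:
  benzene ring core → C:6 H:6
  (− 2 ring H displaced by substituents)
  + CF3 → C:1 F:3
  + CH3 → C:1 H:3
Element totals:
  C: 8
  H: 7
  F: 3
Molecular formula: C8H7F3.
  M = 8(12.0) + 7(1.007825) + 3(18.998403)
    = 96.000000 + 7.054775 + 56.995209 = 160.049984

160.0500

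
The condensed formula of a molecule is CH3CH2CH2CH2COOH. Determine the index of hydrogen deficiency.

Element totals:
  C: 5
  H: 10
  O: 2
Molecular formula: C5H10O2.
DoU = (2C + 2 + N − H − X) / 2 = (2·5 + 2 + 0 − 10 − 0) / 2 = 1.

1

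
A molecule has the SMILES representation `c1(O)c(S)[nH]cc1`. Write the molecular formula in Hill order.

Atom tally by fragment:
  pyrrole ring core → C:4 H:5 N:1
  (− 2 ring H displaced by substituents)
  + OH → O:1 H:1
  + SH → S:1 H:1
Element totals:
  C: 4
  H: 5
  N: 1
  O: 1
  S: 1

C4H5NOS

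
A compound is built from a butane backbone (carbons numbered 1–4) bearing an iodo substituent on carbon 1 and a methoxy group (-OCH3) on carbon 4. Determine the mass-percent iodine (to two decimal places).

59.29%

Atom tally by fragment:
  ICH2 → C:1 H:2 I:1
  CH2 → C:1 H:2
  CH2 → C:1 H:2
  CH2OCH3 → C:2 H:5 O:1
Element totals:
  C: 5
  H: 11
  I: 1
  O: 1
Molecular formula: C5H11IO.
Molar mass = 214.046 g/mol.
Mass from I: 1 × 126.904 = 126.904 g/mol.
%I = 126.904 / 214.046 × 100 = 59.29%.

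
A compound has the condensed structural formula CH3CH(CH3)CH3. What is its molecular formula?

Atom tally by fragment:
  CH3 → C:1 H:3
  CH(CH3) → C:2 H:4
  CH3 → C:1 H:3
Element totals:
  C: 4
  H: 10

C4H10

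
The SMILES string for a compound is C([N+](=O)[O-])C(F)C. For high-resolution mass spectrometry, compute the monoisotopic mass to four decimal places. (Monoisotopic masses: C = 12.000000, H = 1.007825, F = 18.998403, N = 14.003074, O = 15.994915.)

107.0383

Atom tally by fragment:
  O2NCH2 → C:1 H:2 N:1 O:2
  CH(F) → C:1 H:1 F:1
  CH3 → C:1 H:3
Element totals:
  C: 3
  H: 6
  F: 1
  N: 1
  O: 2
Molecular formula: C3H6FNO2.
  M = 3(12.0) + 6(1.007825) + 18.998403 + 14.003074 + 2(15.994915)
    = 36.000000 + 6.046950 + 18.998403 + 14.003074 + 31.989830 = 107.038257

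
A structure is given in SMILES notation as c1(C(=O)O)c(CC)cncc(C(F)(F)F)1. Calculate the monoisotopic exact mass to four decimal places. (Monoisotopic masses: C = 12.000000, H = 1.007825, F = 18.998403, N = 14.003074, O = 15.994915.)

Atom tally by fragment:
  pyridine ring core → C:5 H:5 N:1
  (− 3 ring H displaced by substituents)
  + COOH → C:1 H:1 O:2
  + C2H5 → C:2 H:5
  + CF3 → C:1 F:3
Element totals:
  C: 9
  H: 8
  F: 3
  N: 1
  O: 2
Molecular formula: C9H8F3NO2.
  M = 9(12.0) + 8(1.007825) + 3(18.998403) + 14.003074 + 2(15.994915)
    = 108.000000 + 8.062600 + 56.995209 + 14.003074 + 31.989830 = 219.050713

219.0507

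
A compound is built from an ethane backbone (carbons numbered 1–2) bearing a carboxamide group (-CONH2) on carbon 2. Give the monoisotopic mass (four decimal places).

73.0528

Atom tally by fragment:
  CH3 → C:1 H:3
  CH2CONH2 → C:2 H:4 O:1 N:1
Element totals:
  C: 3
  H: 7
  N: 1
  O: 1
Molecular formula: C3H7NO.
  M = 3(12.0) + 7(1.007825) + 14.003074 + 15.994915
    = 36.000000 + 7.054775 + 14.003074 + 15.994915 = 73.052764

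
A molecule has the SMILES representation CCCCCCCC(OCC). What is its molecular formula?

C10H22O

Atom tally by fragment:
  CH3 → C:1 H:3
  CH2 → C:1 H:2
  CH2 → C:1 H:2
  CH2 → C:1 H:2
  CH2 → C:1 H:2
  CH2 → C:1 H:2
  CH2 → C:1 H:2
  CH2OC2H5 → C:3 H:7 O:1
Element totals:
  C: 10
  H: 22
  O: 1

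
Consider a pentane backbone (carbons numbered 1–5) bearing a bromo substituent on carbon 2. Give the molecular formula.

C5H11Br

Atom tally by fragment:
  CH3 → C:1 H:3
  CH(Br) → C:1 H:1 Br:1
  CH2 → C:1 H:2
  CH2 → C:1 H:2
  CH3 → C:1 H:3
Element totals:
  C: 5
  H: 11
  Br: 1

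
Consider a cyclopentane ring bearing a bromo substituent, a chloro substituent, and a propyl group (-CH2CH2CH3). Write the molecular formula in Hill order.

Atom tally by fragment:
  cyclopentane ring core → C:5 H:10
  (− 3 ring H displaced by substituents)
  + Br → Br:1
  + Cl → Cl:1
  + CH2CH2CH3 → C:3 H:7
Element totals:
  C: 8
  H: 14
  Br: 1
  Cl: 1

C8H14BrCl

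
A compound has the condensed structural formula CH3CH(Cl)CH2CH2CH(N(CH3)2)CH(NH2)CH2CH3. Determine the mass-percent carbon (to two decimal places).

Element totals:
  C: 10
  H: 23
  Cl: 1
  N: 2
Molecular formula: C10H23ClN2.
Molar mass = 206.758 g/mol.
Mass from C: 10 × 12.011 = 120.110 g/mol.
%C = 120.110 / 206.758 × 100 = 58.09%.

58.09%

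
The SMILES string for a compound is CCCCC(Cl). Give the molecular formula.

C5H11Cl

Atom tally by fragment:
  CH3 → C:1 H:3
  CH2 → C:1 H:2
  CH2 → C:1 H:2
  CH2 → C:1 H:2
  CH2Cl → C:1 H:2 Cl:1
Element totals:
  C: 5
  H: 11
  Cl: 1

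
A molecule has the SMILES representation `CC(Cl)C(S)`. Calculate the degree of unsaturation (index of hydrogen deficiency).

0

Atom tally by fragment:
  CH3 → C:1 H:3
  CH(Cl) → C:1 H:1 Cl:1
  CH2SH → C:1 H:3 S:1
Element totals:
  C: 3
  H: 7
  Cl: 1
  S: 1
Molecular formula: C3H7ClS.
DoU = (2C + 2 + N − H − X) / 2 = (2·3 + 2 + 0 − 7 − 1) / 2 = 0.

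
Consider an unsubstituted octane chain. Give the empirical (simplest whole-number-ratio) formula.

Atom tally by fragment:
  CH3 → C:1 H:3
  CH2 → C:1 H:2
  CH2 → C:1 H:2
  CH2 → C:1 H:2
  CH2 → C:1 H:2
  CH2 → C:1 H:2
  CH2 → C:1 H:2
  CH3 → C:1 H:3
Element totals:
  C: 8
  H: 18
Molecular formula: C8H18.
gcd of subscripts = 2; dividing each by 2:
  C: 8/2 = 4
  H: 18/2 = 9

C4H9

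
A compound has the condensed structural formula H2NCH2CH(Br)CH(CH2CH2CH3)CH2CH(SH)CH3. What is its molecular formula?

C9H20BrNS

Atom tally by fragment:
  H2NCH2 → C:1 H:4 N:1
  CH(Br) → C:1 H:1 Br:1
  CH(CH2CH2CH3) → C:4 H:8
  CH2 → C:1 H:2
  CH(SH) → C:1 H:2 S:1
  CH3 → C:1 H:3
Element totals:
  C: 9
  H: 20
  Br: 1
  N: 1
  S: 1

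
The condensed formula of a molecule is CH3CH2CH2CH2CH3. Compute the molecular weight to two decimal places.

Atom tally by fragment:
  CH3 → C:1 H:3
  CH2 → C:1 H:2
  CH2 → C:1 H:2
  CH2 → C:1 H:2
  CH3 → C:1 H:3
Element totals:
  C: 5
  H: 12
Molecular formula: C5H12.
  M = 5(12.011) + 12(1.008)
    = 60.055 + 12.096 = 72.151

72.15 g/mol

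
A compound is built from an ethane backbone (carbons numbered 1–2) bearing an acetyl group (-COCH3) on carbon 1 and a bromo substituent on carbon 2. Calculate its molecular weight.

151.00 g/mol

Atom tally by fragment:
  CH3COCH2 → C:3 H:5 O:1
  CH2Br → C:1 H:2 Br:1
Element totals:
  C: 4
  H: 7
  Br: 1
  O: 1
Molecular formula: C4H7BrO.
  M = 4(12.011) + 7(1.008) + 79.904 + 15.999
    = 48.044 + 7.056 + 79.904 + 15.999 = 151.003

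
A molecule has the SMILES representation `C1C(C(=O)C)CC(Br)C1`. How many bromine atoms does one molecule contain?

Atom tally by fragment:
  cyclopentane ring core → C:5 H:10
  (− 2 ring H displaced by substituents)
  + COCH3 → C:2 H:3 O:1
  + Br → Br:1
Element totals:
  C: 7
  H: 11
  Br: 1
  O: 1

1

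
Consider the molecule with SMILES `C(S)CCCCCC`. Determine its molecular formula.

Atom tally by fragment:
  HSCH2 → C:1 H:3 S:1
  CH2 → C:1 H:2
  CH2 → C:1 H:2
  CH2 → C:1 H:2
  CH2 → C:1 H:2
  CH2 → C:1 H:2
  CH3 → C:1 H:3
Element totals:
  C: 7
  H: 16
  S: 1

C7H16S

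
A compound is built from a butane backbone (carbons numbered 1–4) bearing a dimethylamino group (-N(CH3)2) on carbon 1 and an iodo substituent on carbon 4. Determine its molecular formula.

C6H14IN

Atom tally by fragment:
  (CH3)2NCH2 → C:3 H:8 N:1
  CH2 → C:1 H:2
  CH2 → C:1 H:2
  CH2I → C:1 H:2 I:1
Element totals:
  C: 6
  H: 14
  I: 1
  N: 1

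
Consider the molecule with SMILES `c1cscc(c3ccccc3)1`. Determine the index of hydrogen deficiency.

7

Atom tally by fragment:
  thiophene ring core → C:4 H:4 S:1
  (− 1 ring H displaced by substituents)
  + C6H5 → C:6 H:5
Element totals:
  C: 10
  H: 8
  S: 1
Molecular formula: C10H8S.
DoU = (2C + 2 + N − H − X) / 2 = (2·10 + 2 + 0 − 8 − 0) / 2 = 7.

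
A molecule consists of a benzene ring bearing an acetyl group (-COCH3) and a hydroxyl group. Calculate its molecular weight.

136.15 g/mol

Atom tally by fragment:
  benzene ring core → C:6 H:6
  (− 2 ring H displaced by substituents)
  + COCH3 → C:2 H:3 O:1
  + OH → O:1 H:1
Element totals:
  C: 8
  H: 8
  O: 2
Molecular formula: C8H8O2.
  M = 8(12.011) + 8(1.008) + 2(15.999)
    = 96.088 + 8.064 + 31.998 = 136.150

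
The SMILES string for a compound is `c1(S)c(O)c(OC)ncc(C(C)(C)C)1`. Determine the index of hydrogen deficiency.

4

Atom tally by fragment:
  pyridine ring core → C:5 H:5 N:1
  (− 4 ring H displaced by substituents)
  + SH → S:1 H:1
  + OH → O:1 H:1
  + OCH3 → C:1 H:3 O:1
  + C(CH3)3 → C:4 H:9
Element totals:
  C: 10
  H: 15
  N: 1
  O: 2
  S: 1
Molecular formula: C10H15NO2S.
DoU = (2C + 2 + N − H − X) / 2 = (2·10 + 2 + 1 − 15 − 0) / 2 = 4.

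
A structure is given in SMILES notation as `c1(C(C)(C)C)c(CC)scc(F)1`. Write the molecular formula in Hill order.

Atom tally by fragment:
  thiophene ring core → C:4 H:4 S:1
  (− 3 ring H displaced by substituents)
  + C(CH3)3 → C:4 H:9
  + C2H5 → C:2 H:5
  + F → F:1
Element totals:
  C: 10
  H: 15
  F: 1
  S: 1

C10H15FS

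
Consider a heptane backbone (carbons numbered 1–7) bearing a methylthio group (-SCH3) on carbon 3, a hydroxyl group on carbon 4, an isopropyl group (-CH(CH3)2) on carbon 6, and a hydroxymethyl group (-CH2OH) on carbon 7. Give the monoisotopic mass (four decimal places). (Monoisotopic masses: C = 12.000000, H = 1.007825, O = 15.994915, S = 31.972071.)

234.1654

Atom tally by fragment:
  CH3 → C:1 H:3
  CH2 → C:1 H:2
  CH(SCH3) → C:2 H:4 S:1
  CH(OH) → C:1 H:2 O:1
  CH2 → C:1 H:2
  CH(CH(CH3)2) → C:4 H:8
  CH2CH2OH → C:2 H:5 O:1
Element totals:
  C: 12
  H: 26
  O: 2
  S: 1
Molecular formula: C12H26O2S.
  M = 12(12.0) + 26(1.007825) + 2(15.994915) + 31.972071
    = 144.000000 + 26.203450 + 31.989830 + 31.972071 = 234.165351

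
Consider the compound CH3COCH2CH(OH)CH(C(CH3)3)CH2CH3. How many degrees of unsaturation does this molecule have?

1

Element totals:
  C: 11
  H: 22
  O: 2
Molecular formula: C11H22O2.
DoU = (2C + 2 + N − H − X) / 2 = (2·11 + 2 + 0 − 22 − 0) / 2 = 1.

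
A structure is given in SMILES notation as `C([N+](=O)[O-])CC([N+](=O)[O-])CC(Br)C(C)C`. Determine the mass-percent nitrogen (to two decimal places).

9.89%

Atom tally by fragment:
  O2NCH2 → C:1 H:2 N:1 O:2
  CH2 → C:1 H:2
  CH(NO2) → C:1 H:1 N:1 O:2
  CH2 → C:1 H:2
  CH(Br) → C:1 H:1 Br:1
  CH(CH3) → C:2 H:4
  CH3 → C:1 H:3
Element totals:
  C: 8
  H: 15
  Br: 1
  N: 2
  O: 4
Molecular formula: C8H15BrN2O4.
Molar mass = 283.122 g/mol.
Mass from N: 2 × 14.007 = 28.014 g/mol.
%N = 28.014 / 283.122 × 100 = 9.89%.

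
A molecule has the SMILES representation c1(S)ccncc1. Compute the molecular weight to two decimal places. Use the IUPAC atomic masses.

111.16 g/mol

Atom tally by fragment:
  pyridine ring core → C:5 H:5 N:1
  (− 1 ring H displaced by substituents)
  + SH → S:1 H:1
Element totals:
  C: 5
  H: 5
  N: 1
  S: 1
Molecular formula: C5H5NS.
  M = 5(12.011) + 5(1.008) + 14.007 + 32.06
    = 60.055 + 5.040 + 14.007 + 32.060 = 111.162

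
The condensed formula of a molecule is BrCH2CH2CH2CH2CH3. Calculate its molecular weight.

Element totals:
  C: 5
  H: 11
  Br: 1
Molecular formula: C5H11Br.
  M = 5(12.011) + 11(1.008) + 79.904
    = 60.055 + 11.088 + 79.904 = 151.047

151.05 g/mol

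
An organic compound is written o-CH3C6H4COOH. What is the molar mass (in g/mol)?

Element totals:
  C: 8
  H: 8
  O: 2
Molecular formula: C8H8O2.
  M = 8(12.011) + 8(1.008) + 2(15.999)
    = 96.088 + 8.064 + 31.998 = 136.150

136.15 g/mol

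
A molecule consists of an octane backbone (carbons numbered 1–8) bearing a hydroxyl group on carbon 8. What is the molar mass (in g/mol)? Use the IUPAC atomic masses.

130.23 g/mol

Atom tally by fragment:
  CH3 → C:1 H:3
  CH2 → C:1 H:2
  CH2 → C:1 H:2
  CH2 → C:1 H:2
  CH2 → C:1 H:2
  CH2 → C:1 H:2
  CH2 → C:1 H:2
  CH2OH → C:1 H:3 O:1
Element totals:
  C: 8
  H: 18
  O: 1
Molecular formula: C8H18O.
  M = 8(12.011) + 18(1.008) + 15.999
    = 96.088 + 18.144 + 15.999 = 130.231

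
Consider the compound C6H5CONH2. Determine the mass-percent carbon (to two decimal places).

69.41%

Atom tally by fragment:
  benzene ring core → C:6 H:6
  (− 1 ring H displaced by substituents)
  + CONH2 → C:1 H:2 O:1 N:1
Element totals:
  C: 7
  H: 7
  N: 1
  O: 1
Molecular formula: C7H7NO.
Molar mass = 121.139 g/mol.
Mass from C: 7 × 12.011 = 84.077 g/mol.
%C = 84.077 / 121.139 × 100 = 69.41%.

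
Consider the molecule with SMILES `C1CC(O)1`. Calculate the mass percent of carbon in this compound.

Atom tally by fragment:
  cyclopropane ring core → C:3 H:6
  (− 1 ring H displaced by substituents)
  + OH → O:1 H:1
Element totals:
  C: 3
  H: 6
  O: 1
Molecular formula: C3H6O.
Molar mass = 58.080 g/mol.
Mass from C: 3 × 12.011 = 36.033 g/mol.
%C = 36.033 / 58.080 × 100 = 62.04%.

62.04%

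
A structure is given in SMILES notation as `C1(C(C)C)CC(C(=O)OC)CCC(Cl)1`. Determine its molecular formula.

Atom tally by fragment:
  cyclohexane ring core → C:6 H:12
  (− 3 ring H displaced by substituents)
  + CH(CH3)2 → C:3 H:7
  + COOCH3 → C:2 H:3 O:2
  + Cl → Cl:1
Element totals:
  C: 11
  H: 19
  Cl: 1
  O: 2

C11H19ClO2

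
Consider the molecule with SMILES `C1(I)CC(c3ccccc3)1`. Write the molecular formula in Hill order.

C9H9I

Atom tally by fragment:
  cyclopropane ring core → C:3 H:6
  (− 2 ring H displaced by substituents)
  + I → I:1
  + C6H5 → C:6 H:5
Element totals:
  C: 9
  H: 9
  I: 1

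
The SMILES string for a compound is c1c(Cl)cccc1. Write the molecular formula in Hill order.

C6H5Cl

Atom tally by fragment:
  benzene ring core → C:6 H:6
  (− 1 ring H displaced by substituents)
  + Cl → Cl:1
Element totals:
  C: 6
  H: 5
  Cl: 1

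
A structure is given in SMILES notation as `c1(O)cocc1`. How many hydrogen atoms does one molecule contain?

Atom tally by fragment:
  furan ring core → C:4 H:4 O:1
  (− 1 ring H displaced by substituents)
  + OH → O:1 H:1
Element totals:
  C: 4
  H: 4
  O: 2

4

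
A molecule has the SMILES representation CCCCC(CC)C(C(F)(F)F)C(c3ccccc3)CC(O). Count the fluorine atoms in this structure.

3

Atom tally by fragment:
  CH3 → C:1 H:3
  CH2 → C:1 H:2
  CH2 → C:1 H:2
  CH2 → C:1 H:2
  CH(C2H5) → C:3 H:6
  CH(CF3) → C:2 H:1 F:3
  CH(C6H5) → C:7 H:6
  CH2 → C:1 H:2
  CH2OH → C:1 H:3 O:1
Element totals:
  C: 18
  H: 27
  F: 3
  O: 1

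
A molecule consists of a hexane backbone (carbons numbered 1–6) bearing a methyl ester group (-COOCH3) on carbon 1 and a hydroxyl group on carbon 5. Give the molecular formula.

Atom tally by fragment:
  CH3OOCCH2 → C:3 H:5 O:2
  CH2 → C:1 H:2
  CH2 → C:1 H:2
  CH2 → C:1 H:2
  CH(OH) → C:1 H:2 O:1
  CH3 → C:1 H:3
Element totals:
  C: 8
  H: 16
  O: 3

C8H16O3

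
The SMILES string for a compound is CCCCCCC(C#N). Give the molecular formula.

Atom tally by fragment:
  CH3 → C:1 H:3
  CH2 → C:1 H:2
  CH2 → C:1 H:2
  CH2 → C:1 H:2
  CH2 → C:1 H:2
  CH2 → C:1 H:2
  CH2CN → C:2 H:2 N:1
Element totals:
  C: 8
  H: 15
  N: 1

C8H15N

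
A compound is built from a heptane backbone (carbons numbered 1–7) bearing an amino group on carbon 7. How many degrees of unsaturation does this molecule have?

Atom tally by fragment:
  CH3 → C:1 H:3
  CH2 → C:1 H:2
  CH2 → C:1 H:2
  CH2 → C:1 H:2
  CH2 → C:1 H:2
  CH2 → C:1 H:2
  CH2NH2 → C:1 H:4 N:1
Element totals:
  C: 7
  H: 17
  N: 1
Molecular formula: C7H17N.
DoU = (2C + 2 + N − H − X) / 2 = (2·7 + 2 + 1 − 17 − 0) / 2 = 0.

0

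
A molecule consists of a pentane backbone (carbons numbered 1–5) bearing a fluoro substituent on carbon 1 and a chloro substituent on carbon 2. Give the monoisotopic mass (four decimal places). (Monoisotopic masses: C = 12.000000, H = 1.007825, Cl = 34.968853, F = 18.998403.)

124.0455

Atom tally by fragment:
  FCH2 → C:1 H:2 F:1
  CH(Cl) → C:1 H:1 Cl:1
  CH2 → C:1 H:2
  CH2 → C:1 H:2
  CH3 → C:1 H:3
Element totals:
  C: 5
  H: 10
  Cl: 1
  F: 1
Molecular formula: C5H10ClF.
  M = 5(12.0) + 10(1.007825) + 34.968853 + 18.998403
    = 60.000000 + 10.078250 + 34.968853 + 18.998403 = 124.045506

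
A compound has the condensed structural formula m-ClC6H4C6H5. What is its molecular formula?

Element totals:
  C: 12
  H: 9
  Cl: 1

C12H9Cl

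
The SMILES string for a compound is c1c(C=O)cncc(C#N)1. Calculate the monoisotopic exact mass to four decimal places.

Atom tally by fragment:
  pyridine ring core → C:5 H:5 N:1
  (− 2 ring H displaced by substituents)
  + CHO → C:1 H:1 O:1
  + CN → C:1 N:1
Element totals:
  C: 7
  H: 4
  N: 2
  O: 1
Molecular formula: C7H4N2O.
  M = 7(12.0) + 4(1.007825) + 2(14.003074) + 15.994915
    = 84.000000 + 4.031300 + 28.006148 + 15.994915 = 132.032363

132.0324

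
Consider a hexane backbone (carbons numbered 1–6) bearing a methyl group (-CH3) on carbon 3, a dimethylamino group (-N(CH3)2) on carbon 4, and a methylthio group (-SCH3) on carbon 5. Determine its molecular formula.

C10H23NS

Atom tally by fragment:
  CH3 → C:1 H:3
  CH2 → C:1 H:2
  CH(CH3) → C:2 H:4
  CH(N(CH3)2) → C:3 H:7 N:1
  CH(SCH3) → C:2 H:4 S:1
  CH3 → C:1 H:3
Element totals:
  C: 10
  H: 23
  N: 1
  S: 1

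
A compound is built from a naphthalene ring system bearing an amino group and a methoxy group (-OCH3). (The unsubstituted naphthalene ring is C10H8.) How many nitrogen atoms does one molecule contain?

1

Atom tally by fragment:
  naphthalene ring system core → C:10 H:8
  (− 2 ring H displaced by substituents)
  + NH2 → N:1 H:2
  + OCH3 → C:1 H:3 O:1
Element totals:
  C: 11
  H: 11
  N: 1
  O: 1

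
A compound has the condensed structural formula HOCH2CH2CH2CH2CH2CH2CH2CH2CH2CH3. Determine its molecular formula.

C10H22O

Atom tally by fragment:
  HOCH2CH2 → C:2 H:5 O:1
  CH2 → C:1 H:2
  CH2 → C:1 H:2
  CH2 → C:1 H:2
  CH2 → C:1 H:2
  CH2 → C:1 H:2
  CH2 → C:1 H:2
  CH2 → C:1 H:2
  CH3 → C:1 H:3
Element totals:
  C: 10
  H: 22
  O: 1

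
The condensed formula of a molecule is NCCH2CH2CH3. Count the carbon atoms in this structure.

4

Element totals:
  C: 4
  H: 7
  N: 1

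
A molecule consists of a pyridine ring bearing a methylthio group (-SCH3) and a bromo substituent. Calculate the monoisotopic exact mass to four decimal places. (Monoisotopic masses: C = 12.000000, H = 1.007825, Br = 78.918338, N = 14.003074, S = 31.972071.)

Atom tally by fragment:
  pyridine ring core → C:5 H:5 N:1
  (− 2 ring H displaced by substituents)
  + SCH3 → C:1 H:3 S:1
  + Br → Br:1
Element totals:
  C: 6
  H: 6
  Br: 1
  N: 1
  S: 1
Molecular formula: C6H6BrNS.
  M = 6(12.0) + 6(1.007825) + 78.918338 + 14.003074 + 31.972071
    = 72.000000 + 6.046950 + 78.918338 + 14.003074 + 31.972071 = 202.940433

202.9404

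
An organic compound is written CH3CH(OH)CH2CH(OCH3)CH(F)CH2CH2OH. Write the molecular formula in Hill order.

C8H17FO3

Element totals:
  C: 8
  H: 17
  F: 1
  O: 3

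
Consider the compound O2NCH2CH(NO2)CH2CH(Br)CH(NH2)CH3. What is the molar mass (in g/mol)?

Element totals:
  C: 6
  H: 12
  Br: 1
  N: 3
  O: 4
Molecular formula: C6H12BrN3O4.
  M = 6(12.011) + 12(1.008) + 79.904 + 3(14.007) + 4(15.999)
    = 72.066 + 12.096 + 79.904 + 42.021 + 63.996 = 270.083

270.08 g/mol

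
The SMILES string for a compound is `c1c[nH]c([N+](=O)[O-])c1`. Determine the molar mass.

112.09 g/mol

Atom tally by fragment:
  pyrrole ring core → C:4 H:5 N:1
  (− 1 ring H displaced by substituents)
  + NO2 → N:1 O:2
Element totals:
  C: 4
  H: 4
  N: 2
  O: 2
Molecular formula: C4H4N2O2.
  M = 4(12.011) + 4(1.008) + 2(14.007) + 2(15.999)
    = 48.044 + 4.032 + 28.014 + 31.998 = 112.088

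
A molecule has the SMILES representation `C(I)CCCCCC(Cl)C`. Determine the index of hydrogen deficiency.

Atom tally by fragment:
  ICH2 → C:1 H:2 I:1
  CH2 → C:1 H:2
  CH2 → C:1 H:2
  CH2 → C:1 H:2
  CH2 → C:1 H:2
  CH2 → C:1 H:2
  CH(Cl) → C:1 H:1 Cl:1
  CH3 → C:1 H:3
Element totals:
  C: 8
  H: 16
  Cl: 1
  I: 1
Molecular formula: C8H16ClI.
DoU = (2C + 2 + N − H − X) / 2 = (2·8 + 2 + 0 − 16 − 2) / 2 = 0.

0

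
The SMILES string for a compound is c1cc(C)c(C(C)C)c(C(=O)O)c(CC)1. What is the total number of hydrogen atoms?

18

Atom tally by fragment:
  benzene ring core → C:6 H:6
  (− 4 ring H displaced by substituents)
  + CH3 → C:1 H:3
  + CH(CH3)2 → C:3 H:7
  + COOH → C:1 H:1 O:2
  + C2H5 → C:2 H:5
Element totals:
  C: 13
  H: 18
  O: 2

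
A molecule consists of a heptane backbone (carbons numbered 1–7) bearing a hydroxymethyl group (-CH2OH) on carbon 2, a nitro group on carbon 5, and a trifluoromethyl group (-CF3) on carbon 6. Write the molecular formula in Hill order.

C9H16F3NO3

Atom tally by fragment:
  CH3 → C:1 H:3
  CH(CH2OH) → C:2 H:4 O:1
  CH2 → C:1 H:2
  CH2 → C:1 H:2
  CH(NO2) → C:1 H:1 N:1 O:2
  CH(CF3) → C:2 H:1 F:3
  CH3 → C:1 H:3
Element totals:
  C: 9
  H: 16
  F: 3
  N: 1
  O: 3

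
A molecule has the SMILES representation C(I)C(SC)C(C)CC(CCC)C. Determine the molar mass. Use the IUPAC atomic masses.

314.27 g/mol

Atom tally by fragment:
  ICH2 → C:1 H:2 I:1
  CH(SCH3) → C:2 H:4 S:1
  CH(CH3) → C:2 H:4
  CH2 → C:1 H:2
  CH(CH2CH2CH3) → C:4 H:8
  CH3 → C:1 H:3
Element totals:
  C: 11
  H: 23
  I: 1
  S: 1
Molecular formula: C11H23IS.
  M = 11(12.011) + 23(1.008) + 126.904 + 32.06
    = 132.121 + 23.184 + 126.904 + 32.060 = 314.269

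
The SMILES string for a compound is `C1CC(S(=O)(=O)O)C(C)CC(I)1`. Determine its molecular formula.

Atom tally by fragment:
  cyclohexane ring core → C:6 H:12
  (− 3 ring H displaced by substituents)
  + SO3H → S:1 O:3 H:1
  + CH3 → C:1 H:3
  + I → I:1
Element totals:
  C: 7
  H: 13
  I: 1
  O: 3
  S: 1

C7H13IO3S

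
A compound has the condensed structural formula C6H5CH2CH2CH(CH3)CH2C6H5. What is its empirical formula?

C17H20

Atom tally by fragment:
  C6H5CH2 → C:7 H:7
  CH2 → C:1 H:2
  CH(CH3) → C:2 H:4
  CH2C6H5 → C:7 H:7
Element totals:
  C: 17
  H: 20
Molecular formula: C17H20.
gcd of subscripts (17, 20) = 1, so the empirical formula equals the molecular formula.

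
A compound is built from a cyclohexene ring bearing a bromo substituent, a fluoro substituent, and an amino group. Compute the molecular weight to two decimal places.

Atom tally by fragment:
  cyclohexene ring core → C:6 H:10
  (− 3 ring H displaced by substituents)
  + Br → Br:1
  + F → F:1
  + NH2 → N:1 H:2
Element totals:
  C: 6
  H: 9
  Br: 1
  F: 1
  N: 1
Molecular formula: C6H9BrFN.
  M = 6(12.011) + 9(1.008) + 79.904 + 18.998 + 14.007
    = 72.066 + 9.072 + 79.904 + 18.998 + 14.007 = 194.047

194.05 g/mol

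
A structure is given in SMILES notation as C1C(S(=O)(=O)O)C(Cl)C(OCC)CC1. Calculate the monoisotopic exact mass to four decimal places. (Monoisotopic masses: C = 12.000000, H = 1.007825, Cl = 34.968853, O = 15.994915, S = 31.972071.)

242.0380

Atom tally by fragment:
  cyclohexane ring core → C:6 H:12
  (− 3 ring H displaced by substituents)
  + SO3H → S:1 O:3 H:1
  + Cl → Cl:1
  + OC2H5 → C:2 H:5 O:1
Element totals:
  C: 8
  H: 15
  Cl: 1
  O: 4
  S: 1
Molecular formula: C8H15ClO4S.
  M = 8(12.0) + 15(1.007825) + 34.968853 + 4(15.994915) + 31.972071
    = 96.000000 + 15.117375 + 34.968853 + 63.979660 + 31.972071 = 242.037959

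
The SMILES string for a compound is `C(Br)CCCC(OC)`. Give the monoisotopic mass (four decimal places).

180.0150

Atom tally by fragment:
  BrCH2 → C:1 H:2 Br:1
  CH2 → C:1 H:2
  CH2 → C:1 H:2
  CH2 → C:1 H:2
  CH2OCH3 → C:2 H:5 O:1
Element totals:
  C: 6
  H: 13
  Br: 1
  O: 1
Molecular formula: C6H13BrO.
  M = 6(12.0) + 13(1.007825) + 78.918338 + 15.994915
    = 72.000000 + 13.101725 + 78.918338 + 15.994915 = 180.014978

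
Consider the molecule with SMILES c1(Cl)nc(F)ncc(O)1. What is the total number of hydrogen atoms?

Atom tally by fragment:
  pyrimidine ring core → C:4 H:4 N:2
  (− 3 ring H displaced by substituents)
  + Cl → Cl:1
  + F → F:1
  + OH → O:1 H:1
Element totals:
  C: 4
  H: 2
  Cl: 1
  F: 1
  N: 2
  O: 1

2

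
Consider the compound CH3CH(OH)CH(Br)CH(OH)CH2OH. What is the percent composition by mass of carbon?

30.17%

Atom tally by fragment:
  CH3 → C:1 H:3
  CH(OH) → C:1 H:2 O:1
  CH(Br) → C:1 H:1 Br:1
  CH(OH) → C:1 H:2 O:1
  CH2OH → C:1 H:3 O:1
Element totals:
  C: 5
  H: 11
  Br: 1
  O: 3
Molecular formula: C5H11BrO3.
Molar mass = 199.044 g/mol.
Mass from C: 5 × 12.011 = 60.055 g/mol.
%C = 60.055 / 199.044 × 100 = 30.17%.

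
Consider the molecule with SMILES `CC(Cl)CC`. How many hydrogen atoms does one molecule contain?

9

Atom tally by fragment:
  CH3 → C:1 H:3
  CH(Cl) → C:1 H:1 Cl:1
  CH2 → C:1 H:2
  CH3 → C:1 H:3
Element totals:
  C: 4
  H: 9
  Cl: 1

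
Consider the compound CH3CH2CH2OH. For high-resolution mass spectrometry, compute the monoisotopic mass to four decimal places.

60.0575

Element totals:
  C: 3
  H: 8
  O: 1
Molecular formula: C3H8O.
  M = 3(12.0) + 8(1.007825) + 15.994915
    = 36.000000 + 8.062600 + 15.994915 = 60.057515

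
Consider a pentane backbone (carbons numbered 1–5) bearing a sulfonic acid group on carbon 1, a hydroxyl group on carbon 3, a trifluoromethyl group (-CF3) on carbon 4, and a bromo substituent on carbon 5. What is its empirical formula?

Atom tally by fragment:
  HO3SCH2 → C:1 H:3 S:1 O:3
  CH2 → C:1 H:2
  CH(OH) → C:1 H:2 O:1
  CH(CF3) → C:2 H:1 F:3
  CH2Br → C:1 H:2 Br:1
Element totals:
  C: 6
  H: 10
  Br: 1
  F: 3
  O: 4
  S: 1
Molecular formula: C6H10BrF3O4S.
gcd of subscripts (1, 6, 3, 10, 4, 1) = 1, so the empirical formula equals the molecular formula.

C6H10BrF3O4S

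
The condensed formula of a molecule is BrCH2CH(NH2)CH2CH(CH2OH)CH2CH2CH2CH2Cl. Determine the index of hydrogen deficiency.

0

Element totals:
  C: 9
  H: 19
  Br: 1
  Cl: 1
  N: 1
  O: 1
Molecular formula: C9H19BrClNO.
DoU = (2C + 2 + N − H − X) / 2 = (2·9 + 2 + 1 − 19 − 2) / 2 = 0.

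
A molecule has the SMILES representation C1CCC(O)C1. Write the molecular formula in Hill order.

C5H10O

Atom tally by fragment:
  cyclopentane ring core → C:5 H:10
  (− 1 ring H displaced by substituents)
  + OH → O:1 H:1
Element totals:
  C: 5
  H: 10
  O: 1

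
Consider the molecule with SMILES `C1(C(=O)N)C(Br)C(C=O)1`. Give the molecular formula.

Atom tally by fragment:
  cyclopropane ring core → C:3 H:6
  (− 3 ring H displaced by substituents)
  + CONH2 → C:1 H:2 O:1 N:1
  + Br → Br:1
  + CHO → C:1 H:1 O:1
Element totals:
  C: 5
  H: 6
  Br: 1
  N: 1
  O: 2

C5H6BrNO2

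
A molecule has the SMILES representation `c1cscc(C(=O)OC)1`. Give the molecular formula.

Atom tally by fragment:
  thiophene ring core → C:4 H:4 S:1
  (− 1 ring H displaced by substituents)
  + COOCH3 → C:2 H:3 O:2
Element totals:
  C: 6
  H: 6
  O: 2
  S: 1

C6H6O2S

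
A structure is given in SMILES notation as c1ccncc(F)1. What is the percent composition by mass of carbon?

Atom tally by fragment:
  pyridine ring core → C:5 H:5 N:1
  (− 1 ring H displaced by substituents)
  + F → F:1
Element totals:
  C: 5
  H: 4
  F: 1
  N: 1
Molecular formula: C5H4FN.
Molar mass = 97.092 g/mol.
Mass from C: 5 × 12.011 = 60.055 g/mol.
%C = 60.055 / 97.092 × 100 = 61.85%.

61.85%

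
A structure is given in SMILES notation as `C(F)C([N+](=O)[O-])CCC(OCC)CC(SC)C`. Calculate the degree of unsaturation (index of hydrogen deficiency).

1

Atom tally by fragment:
  FCH2 → C:1 H:2 F:1
  CH(NO2) → C:1 H:1 N:1 O:2
  CH2 → C:1 H:2
  CH2 → C:1 H:2
  CH(OC2H5) → C:3 H:6 O:1
  CH2 → C:1 H:2
  CH(SCH3) → C:2 H:4 S:1
  CH3 → C:1 H:3
Element totals:
  C: 11
  H: 22
  F: 1
  N: 1
  O: 3
  S: 1
Molecular formula: C11H22FNO3S.
DoU = (2C + 2 + N − H − X) / 2 = (2·11 + 2 + 1 − 22 − 1) / 2 = 1.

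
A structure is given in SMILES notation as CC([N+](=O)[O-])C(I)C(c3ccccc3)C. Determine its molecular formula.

Atom tally by fragment:
  CH3 → C:1 H:3
  CH(NO2) → C:1 H:1 N:1 O:2
  CH(I) → C:1 H:1 I:1
  CH(C6H5) → C:7 H:6
  CH3 → C:1 H:3
Element totals:
  C: 11
  H: 14
  I: 1
  N: 1
  O: 2

C11H14INO2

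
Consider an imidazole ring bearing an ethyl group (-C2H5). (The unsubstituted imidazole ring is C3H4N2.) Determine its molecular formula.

Atom tally by fragment:
  imidazole ring core → C:3 H:4 N:2
  (− 1 ring H displaced by substituents)
  + C2H5 → C:2 H:5
Element totals:
  C: 5
  H: 8
  N: 2

C5H8N2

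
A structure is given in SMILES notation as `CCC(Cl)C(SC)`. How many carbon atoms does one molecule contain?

5

Atom tally by fragment:
  CH3 → C:1 H:3
  CH2 → C:1 H:2
  CH(Cl) → C:1 H:1 Cl:1
  CH2SCH3 → C:2 H:5 S:1
Element totals:
  C: 5
  H: 11
  Cl: 1
  S: 1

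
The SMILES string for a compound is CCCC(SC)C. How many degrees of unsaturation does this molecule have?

Atom tally by fragment:
  CH3 → C:1 H:3
  CH2 → C:1 H:2
  CH2 → C:1 H:2
  CH(SCH3) → C:2 H:4 S:1
  CH3 → C:1 H:3
Element totals:
  C: 6
  H: 14
  S: 1
Molecular formula: C6H14S.
DoU = (2C + 2 + N − H − X) / 2 = (2·6 + 2 + 0 − 14 − 0) / 2 = 0.

0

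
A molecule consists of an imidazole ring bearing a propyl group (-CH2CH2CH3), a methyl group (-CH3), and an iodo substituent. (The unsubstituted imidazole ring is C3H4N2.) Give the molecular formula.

C7H11IN2

Atom tally by fragment:
  imidazole ring core → C:3 H:4 N:2
  (− 3 ring H displaced by substituents)
  + CH2CH2CH3 → C:3 H:7
  + CH3 → C:1 H:3
  + I → I:1
Element totals:
  C: 7
  H: 11
  I: 1
  N: 2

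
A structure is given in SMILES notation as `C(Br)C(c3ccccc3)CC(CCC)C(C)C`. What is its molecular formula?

Atom tally by fragment:
  BrCH2 → C:1 H:2 Br:1
  CH(C6H5) → C:7 H:6
  CH2 → C:1 H:2
  CH(CH2CH2CH3) → C:4 H:8
  CH(CH3) → C:2 H:4
  CH3 → C:1 H:3
Element totals:
  C: 16
  H: 25
  Br: 1

C16H25Br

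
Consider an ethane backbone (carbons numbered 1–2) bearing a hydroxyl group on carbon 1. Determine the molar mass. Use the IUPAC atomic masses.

Atom tally by fragment:
  HOCH2 → C:1 H:3 O:1
  CH3 → C:1 H:3
Element totals:
  C: 2
  H: 6
  O: 1
Molecular formula: C2H6O.
  M = 2(12.011) + 6(1.008) + 15.999
    = 24.022 + 6.048 + 15.999 = 46.069

46.07 g/mol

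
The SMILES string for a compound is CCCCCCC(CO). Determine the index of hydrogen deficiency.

Atom tally by fragment:
  CH3 → C:1 H:3
  CH2 → C:1 H:2
  CH2 → C:1 H:2
  CH2 → C:1 H:2
  CH2 → C:1 H:2
  CH2 → C:1 H:2
  CH2CH2OH → C:2 H:5 O:1
Element totals:
  C: 8
  H: 18
  O: 1
Molecular formula: C8H18O.
DoU = (2C + 2 + N − H − X) / 2 = (2·8 + 2 + 0 − 18 − 0) / 2 = 0.

0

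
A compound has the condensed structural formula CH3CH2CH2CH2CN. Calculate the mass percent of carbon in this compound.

Atom tally by fragment:
  CH3 → C:1 H:3
  CH2 → C:1 H:2
  CH2 → C:1 H:2
  CH2CN → C:2 H:2 N:1
Element totals:
  C: 5
  H: 9
  N: 1
Molecular formula: C5H9N.
Molar mass = 83.134 g/mol.
Mass from C: 5 × 12.011 = 60.055 g/mol.
%C = 60.055 / 83.134 × 100 = 72.24%.

72.24%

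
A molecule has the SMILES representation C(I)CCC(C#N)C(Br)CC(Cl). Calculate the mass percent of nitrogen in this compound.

Atom tally by fragment:
  ICH2 → C:1 H:2 I:1
  CH2 → C:1 H:2
  CH2 → C:1 H:2
  CH(CN) → C:2 H:1 N:1
  CH(Br) → C:1 H:1 Br:1
  CH2 → C:1 H:2
  CH2Cl → C:1 H:2 Cl:1
Element totals:
  C: 8
  H: 12
  Br: 1
  Cl: 1
  I: 1
  N: 1
Molecular formula: C8H12BrClIN.
Molar mass = 364.449 g/mol.
Mass from N: 1 × 14.007 = 14.007 g/mol.
%N = 14.007 / 364.449 × 100 = 3.84%.

3.84%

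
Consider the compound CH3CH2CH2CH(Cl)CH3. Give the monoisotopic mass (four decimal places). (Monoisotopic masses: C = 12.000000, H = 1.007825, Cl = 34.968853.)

Element totals:
  C: 5
  H: 11
  Cl: 1
Molecular formula: C5H11Cl.
  M = 5(12.0) + 11(1.007825) + 34.968853
    = 60.000000 + 11.086075 + 34.968853 = 106.054928

106.0549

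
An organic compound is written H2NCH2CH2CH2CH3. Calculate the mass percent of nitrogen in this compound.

19.15%

Element totals:
  C: 4
  H: 11
  N: 1
Molecular formula: C4H11N.
Molar mass = 73.139 g/mol.
Mass from N: 1 × 14.007 = 14.007 g/mol.
%N = 14.007 / 73.139 × 100 = 19.15%.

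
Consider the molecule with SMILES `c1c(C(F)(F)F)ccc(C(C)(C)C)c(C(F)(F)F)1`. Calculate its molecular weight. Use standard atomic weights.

Atom tally by fragment:
  benzene ring core → C:6 H:6
  (− 3 ring H displaced by substituents)
  + CF3 → C:1 F:3
  + C(CH3)3 → C:4 H:9
  + CF3 → C:1 F:3
Element totals:
  C: 12
  H: 12
  F: 6
Molecular formula: C12H12F6.
  M = 12(12.011) + 12(1.008) + 6(18.998)
    = 144.132 + 12.096 + 113.988 = 270.216

270.22 g/mol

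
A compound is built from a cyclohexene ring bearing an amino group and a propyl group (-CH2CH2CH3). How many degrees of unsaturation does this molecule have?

Atom tally by fragment:
  cyclohexene ring core → C:6 H:10
  (− 2 ring H displaced by substituents)
  + NH2 → N:1 H:2
  + CH2CH2CH3 → C:3 H:7
Element totals:
  C: 9
  H: 17
  N: 1
Molecular formula: C9H17N.
DoU = (2C + 2 + N − H − X) / 2 = (2·9 + 2 + 1 − 17 − 0) / 2 = 2.

2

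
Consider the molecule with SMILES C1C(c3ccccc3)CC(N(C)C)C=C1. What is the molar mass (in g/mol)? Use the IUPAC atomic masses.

Atom tally by fragment:
  cyclohexene ring core → C:6 H:10
  (− 2 ring H displaced by substituents)
  + C6H5 → C:6 H:5
  + N(CH3)2 → N:1 C:2 H:6
Element totals:
  C: 14
  H: 19
  N: 1
Molecular formula: C14H19N.
  M = 14(12.011) + 19(1.008) + 14.007
    = 168.154 + 19.152 + 14.007 = 201.313

201.31 g/mol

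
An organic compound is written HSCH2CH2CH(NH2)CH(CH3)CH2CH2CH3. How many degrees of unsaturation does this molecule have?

Atom tally by fragment:
  HSCH2 → C:1 H:3 S:1
  CH2 → C:1 H:2
  CH(NH2) → C:1 H:3 N:1
  CH(CH3) → C:2 H:4
  CH2 → C:1 H:2
  CH2 → C:1 H:2
  CH3 → C:1 H:3
Element totals:
  C: 8
  H: 19
  N: 1
  S: 1
Molecular formula: C8H19NS.
DoU = (2C + 2 + N − H − X) / 2 = (2·8 + 2 + 1 − 19 − 0) / 2 = 0.

0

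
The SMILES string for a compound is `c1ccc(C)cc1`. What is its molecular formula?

C7H8

Atom tally by fragment:
  benzene ring core → C:6 H:6
  (− 1 ring H displaced by substituents)
  + CH3 → C:1 H:3
Element totals:
  C: 7
  H: 8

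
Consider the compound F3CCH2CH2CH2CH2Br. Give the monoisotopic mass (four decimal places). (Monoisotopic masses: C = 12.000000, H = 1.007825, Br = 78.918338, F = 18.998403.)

203.9761

Element totals:
  C: 5
  H: 8
  Br: 1
  F: 3
Molecular formula: C5H8BrF3.
  M = 5(12.0) + 8(1.007825) + 78.918338 + 3(18.998403)
    = 60.000000 + 8.062600 + 78.918338 + 56.995209 = 203.976147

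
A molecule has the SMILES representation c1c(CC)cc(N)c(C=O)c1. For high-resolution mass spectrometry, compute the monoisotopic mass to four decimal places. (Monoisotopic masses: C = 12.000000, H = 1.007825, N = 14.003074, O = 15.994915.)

149.0841

Atom tally by fragment:
  benzene ring core → C:6 H:6
  (− 3 ring H displaced by substituents)
  + C2H5 → C:2 H:5
  + NH2 → N:1 H:2
  + CHO → C:1 H:1 O:1
Element totals:
  C: 9
  H: 11
  N: 1
  O: 1
Molecular formula: C9H11NO.
  M = 9(12.0) + 11(1.007825) + 14.003074 + 15.994915
    = 108.000000 + 11.086075 + 14.003074 + 15.994915 = 149.084064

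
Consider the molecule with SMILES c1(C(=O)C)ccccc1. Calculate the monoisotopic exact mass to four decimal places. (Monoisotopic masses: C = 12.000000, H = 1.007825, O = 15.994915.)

120.0575

Atom tally by fragment:
  benzene ring core → C:6 H:6
  (− 1 ring H displaced by substituents)
  + COCH3 → C:2 H:3 O:1
Element totals:
  C: 8
  H: 8
  O: 1
Molecular formula: C8H8O.
  M = 8(12.0) + 8(1.007825) + 15.994915
    = 96.000000 + 8.062600 + 15.994915 = 120.057515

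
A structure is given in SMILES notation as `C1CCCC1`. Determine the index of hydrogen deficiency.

Atom tally by fragment:
  cyclopentane ring core → C:5 H:10
Element totals:
  C: 5
  H: 10
Molecular formula: C5H10.
DoU = (2C + 2 + N − H − X) / 2 = (2·5 + 2 + 0 − 10 − 0) / 2 = 1.

1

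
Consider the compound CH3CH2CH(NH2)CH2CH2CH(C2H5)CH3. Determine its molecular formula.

C9H21N

Element totals:
  C: 9
  H: 21
  N: 1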